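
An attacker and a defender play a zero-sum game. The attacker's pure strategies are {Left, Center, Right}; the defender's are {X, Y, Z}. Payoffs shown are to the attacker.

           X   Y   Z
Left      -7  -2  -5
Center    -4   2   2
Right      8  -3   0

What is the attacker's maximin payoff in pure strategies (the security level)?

-3

Row minima: Left → -7, Center → -4, Right → -3.
The best of these is -3.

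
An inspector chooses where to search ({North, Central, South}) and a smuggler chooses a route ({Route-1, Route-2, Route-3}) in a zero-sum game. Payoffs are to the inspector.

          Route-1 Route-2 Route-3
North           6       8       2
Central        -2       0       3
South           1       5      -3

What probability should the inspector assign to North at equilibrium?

Row minima: North → 2, Central → -2, South → -3; maximin = 2.
Column maxima: Route-1 → 6, Route-2 → 8, Route-3 → 3; minimax = 3.
2 ≠ 3, so there is no saddle point; optimal play is mixed.
South is strictly dominated by North, so the inspector never plays it.
Route-2 is strictly dominated by Route-1 (it gives the inspector strictly more in every row), so the smuggler never plays it.
On the remaining 2×2 (North, Central vs Route-1, Route-3):
Let the inspector play North with probability p. Expected payoff against Route-1: 6p + (-2)(1−p) = 8p − 2; against Route-3: 2p + 3(1−p) = −p + 3.
Setting these equal: 8p − 2 = −p + 3 ⇒ 9p = 5 ⇒ p = 5/9, and the value is (8)·(5/9) − 2 = 22/9.
For the smuggler: with q = P(Route-1), equating North's and Central's payoffs gives 4q + 2 = −5q + 3 ⇒ q = 1/9.

5/9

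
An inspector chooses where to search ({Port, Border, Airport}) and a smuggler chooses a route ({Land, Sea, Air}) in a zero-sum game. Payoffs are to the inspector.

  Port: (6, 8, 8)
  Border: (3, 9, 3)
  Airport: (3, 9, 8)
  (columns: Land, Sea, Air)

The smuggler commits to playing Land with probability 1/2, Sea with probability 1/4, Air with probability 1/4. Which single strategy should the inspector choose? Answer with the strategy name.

Port

Expected payoff of Port: (1/2)·6 + (1/4)·8 + (1/4)·8 = 7.
Expected payoff of Border: (1/2)·3 + (1/4)·9 + (1/4)·3 = 9/2.
Expected payoff of Airport: (1/2)·3 + (1/4)·9 + (1/4)·8 = 23/4.
The largest is 7, so the inspector's best response is Port.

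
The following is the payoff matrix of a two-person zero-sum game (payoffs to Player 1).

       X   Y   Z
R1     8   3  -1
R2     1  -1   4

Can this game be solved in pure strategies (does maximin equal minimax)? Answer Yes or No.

No

Row minima: R1 → -1, R2 → -1; maximin = -1.
Column maxima: X → 8, Y → 3, Z → 4; minimax = 3.
-1 ≠ 3, so no pure-strategy equilibrium exists.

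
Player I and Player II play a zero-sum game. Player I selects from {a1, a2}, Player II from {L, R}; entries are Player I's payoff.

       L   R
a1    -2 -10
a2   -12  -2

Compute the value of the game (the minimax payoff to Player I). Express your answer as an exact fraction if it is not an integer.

-58/9

Row minima: a1 → -10, a2 → -12; maximin = -10.
Column maxima: L → -2, R → -2; minimax = -2.
-10 ≠ -2, so there is no saddle point; optimal play is mixed.
Let Player I play a1 with probability p. Expected payoff against L: (-2)p + (-12)(1−p) = 10p − 12; against R: (-10)p + (-2)(1−p) = −8p − 2.
Setting these equal: 10p − 12 = −8p − 2 ⇒ 18p = 10 ⇒ p = 5/9, and the value is (10)·(5/9) − 12 = -58/9.
For Player II: with q = P(L), equating a1's and a2's payoffs gives 8q − 10 = −10q − 2 ⇒ q = 4/9.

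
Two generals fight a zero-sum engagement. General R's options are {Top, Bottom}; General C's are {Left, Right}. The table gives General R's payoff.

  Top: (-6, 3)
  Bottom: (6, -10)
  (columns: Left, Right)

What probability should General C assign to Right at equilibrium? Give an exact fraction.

Row minima: Top → -6, Bottom → -10; maximin = -6.
Column maxima: Left → 6, Right → 3; minimax = 3.
-6 ≠ 3, so there is no saddle point; optimal play is mixed.
Let General R play Top with probability p. Expected payoff against Left: (-6)p + 6(1−p) = −12p + 6; against Right: 3p + (-10)(1−p) = 13p − 10.
Setting these equal: −12p + 6 = 13p − 10 ⇒ −25p = -16 ⇒ p = 16/25, and the value is (-12)·(16/25) + 6 = -42/25.
For General C: with q = P(Left), equating Top's and Bottom's payoffs gives −9q + 3 = 16q − 10 ⇒ q = 13/25.

12/25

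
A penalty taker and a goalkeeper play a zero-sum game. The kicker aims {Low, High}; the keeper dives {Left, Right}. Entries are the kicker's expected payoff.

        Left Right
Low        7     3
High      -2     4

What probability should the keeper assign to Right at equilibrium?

Row minima: Low → 3, High → -2; maximin = 3.
Column maxima: Left → 7, Right → 4; minimax = 4.
3 ≠ 4, so there is no saddle point; optimal play is mixed.
Let the kicker play Low with probability p. Expected payoff against Left: 7p + (-2)(1−p) = 9p − 2; against Right: 3p + 4(1−p) = −p + 4.
Setting these equal: 9p − 2 = −p + 4 ⇒ 10p = 6 ⇒ p = 3/5, and the value is (9)·(3/5) − 2 = 17/5.
For the keeper: with q = P(Left), equating Low's and High's payoffs gives 4q + 3 = −6q + 4 ⇒ q = 1/10.

9/10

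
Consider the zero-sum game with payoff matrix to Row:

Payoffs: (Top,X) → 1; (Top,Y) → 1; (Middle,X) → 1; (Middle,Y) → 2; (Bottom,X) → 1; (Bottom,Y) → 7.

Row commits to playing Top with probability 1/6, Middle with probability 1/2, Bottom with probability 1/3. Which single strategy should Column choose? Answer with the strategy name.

X

If Column plays X, Row's expected payoff is (1/6)·1 + (1/2)·1 + (1/3)·1 = 1.
If Column plays Y, Row's expected payoff is (1/6)·1 + (1/2)·2 + (1/3)·7 = 7/2.
Column minimizes Row's payoff; the smallest is 1, so the best response is X.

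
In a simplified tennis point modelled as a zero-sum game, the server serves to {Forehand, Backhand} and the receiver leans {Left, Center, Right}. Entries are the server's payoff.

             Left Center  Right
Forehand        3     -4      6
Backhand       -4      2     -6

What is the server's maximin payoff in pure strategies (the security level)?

-4

Row minima: Forehand → -4, Backhand → -6.
The best of these is -4.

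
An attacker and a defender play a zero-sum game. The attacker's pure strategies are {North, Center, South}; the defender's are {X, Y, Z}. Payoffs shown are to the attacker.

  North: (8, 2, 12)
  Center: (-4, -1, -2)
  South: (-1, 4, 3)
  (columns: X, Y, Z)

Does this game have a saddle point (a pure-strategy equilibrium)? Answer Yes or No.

No

Row minima: North → 2, Center → -4, South → -1; maximin = 2.
Column maxima: X → 8, Y → 4, Z → 12; minimax = 4.
2 ≠ 4, so no pure-strategy equilibrium exists.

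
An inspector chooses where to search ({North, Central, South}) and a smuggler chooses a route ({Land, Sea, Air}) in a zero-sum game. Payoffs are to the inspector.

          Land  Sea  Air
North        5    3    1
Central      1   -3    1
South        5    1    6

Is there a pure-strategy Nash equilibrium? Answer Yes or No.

Row minima: North → 1, Central → -3, South → 1; maximin = 1.
Column maxima: Land → 5, Sea → 3, Air → 6; minimax = 3.
1 ≠ 3, so no pure-strategy equilibrium exists.

No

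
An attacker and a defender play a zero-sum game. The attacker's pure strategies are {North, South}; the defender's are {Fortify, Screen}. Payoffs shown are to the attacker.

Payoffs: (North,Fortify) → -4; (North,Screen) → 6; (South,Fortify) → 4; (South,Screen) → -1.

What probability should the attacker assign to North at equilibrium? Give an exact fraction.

1/3

Row minima: North → -4, South → -1; maximin = -1.
Column maxima: Fortify → 4, Screen → 6; minimax = 4.
-1 ≠ 4, so there is no saddle point; optimal play is mixed.
Let the attacker play North with probability p. Expected payoff against Fortify: (-4)p + 4(1−p) = −8p + 4; against Screen: 6p + (-1)(1−p) = 7p − 1.
Setting these equal: −8p + 4 = 7p − 1 ⇒ −15p = -5 ⇒ p = 1/3, and the value is (-8)·(1/3) + 4 = 4/3.
For the defender: with q = P(Fortify), equating North's and South's payoffs gives −10q + 6 = 5q − 1 ⇒ q = 7/15.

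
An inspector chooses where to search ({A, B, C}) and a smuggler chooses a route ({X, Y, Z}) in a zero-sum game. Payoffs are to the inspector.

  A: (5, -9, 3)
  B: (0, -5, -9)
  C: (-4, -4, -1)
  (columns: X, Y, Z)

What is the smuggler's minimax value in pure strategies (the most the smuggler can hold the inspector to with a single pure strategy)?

-4

Column maxima: X → 5, Y → -4, Z → 3.
The smallest of these is -4.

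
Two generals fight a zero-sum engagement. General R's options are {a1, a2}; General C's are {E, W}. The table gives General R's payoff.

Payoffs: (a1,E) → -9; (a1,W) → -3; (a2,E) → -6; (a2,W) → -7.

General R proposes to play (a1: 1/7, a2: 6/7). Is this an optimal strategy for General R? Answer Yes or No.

Against E this mix gives (1/7)·(-9) + (6/7)·(-6) = -45/7.
Against W this mix gives (1/7)·(-3) + (6/7)·(-7) = -45/7.
All of General C's active replies (E, W) yield -45/7, and no column does worse for General R. The mix makes General C indifferent and guarantees -45/7, so it is optimal.

Yes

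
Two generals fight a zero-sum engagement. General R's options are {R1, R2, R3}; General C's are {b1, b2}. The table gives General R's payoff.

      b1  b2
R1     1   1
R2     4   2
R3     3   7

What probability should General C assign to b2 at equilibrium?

Row minima: R1 → 1, R2 → 2, R3 → 3; maximin = 3.
Column maxima: b1 → 4, b2 → 7; minimax = 4.
3 ≠ 4, so there is no saddle point; optimal play is mixed.
R1 is strictly dominated by R2, so General R never plays it.
On the remaining 2×2 (R2, R3 vs b1, b2):
Let General R play R2 with probability p. Expected payoff against b1: 4p + 3(1−p) = p + 3; against b2: 2p + 7(1−p) = −5p + 7.
Setting these equal: p + 3 = −5p + 7 ⇒ 6p = 4 ⇒ p = 2/3, and the value is (1)·(2/3) + 3 = 11/3.
For General C: with q = P(b1), equating R2's and R3's payoffs gives 2q + 2 = −4q + 7 ⇒ q = 5/6.

1/6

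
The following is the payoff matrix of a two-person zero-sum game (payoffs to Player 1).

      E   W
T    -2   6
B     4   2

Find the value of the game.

14/5

Row minima: T → -2, B → 2; maximin = 2.
Column maxima: E → 4, W → 6; minimax = 4.
2 ≠ 4, so there is no saddle point; optimal play is mixed.
Let Player 1 play T with probability p. Expected payoff against E: (-2)p + 4(1−p) = −6p + 4; against W: 6p + 2(1−p) = 4p + 2.
Setting these equal: −6p + 4 = 4p + 2 ⇒ −10p = -2 ⇒ p = 1/5, and the value is (-6)·(1/5) + 4 = 14/5.
For Player 2: with q = P(E), equating T's and B's payoffs gives −8q + 6 = 2q + 2 ⇒ q = 2/5.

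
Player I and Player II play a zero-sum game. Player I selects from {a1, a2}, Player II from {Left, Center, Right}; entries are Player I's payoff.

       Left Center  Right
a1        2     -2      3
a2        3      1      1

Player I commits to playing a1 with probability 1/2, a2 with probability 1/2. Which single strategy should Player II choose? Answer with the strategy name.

Center

If Player II plays Left, Player I's expected payoff is (1/2)·2 + (1/2)·3 = 5/2.
If Player II plays Center, Player I's expected payoff is (1/2)·(-2) + (1/2)·1 = -1/2.
If Player II plays Right, Player I's expected payoff is (1/2)·3 + (1/2)·1 = 2.
Player II minimizes Player I's payoff; the smallest is -1/2, so the best response is Center.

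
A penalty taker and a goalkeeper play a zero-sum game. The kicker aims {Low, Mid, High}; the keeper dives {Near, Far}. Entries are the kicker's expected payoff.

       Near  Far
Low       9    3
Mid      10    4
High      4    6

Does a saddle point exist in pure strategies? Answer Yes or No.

No

Row minima: Low → 3, Mid → 4, High → 4; maximin = 4.
Column maxima: Near → 10, Far → 6; minimax = 6.
4 ≠ 6, so no pure-strategy equilibrium exists.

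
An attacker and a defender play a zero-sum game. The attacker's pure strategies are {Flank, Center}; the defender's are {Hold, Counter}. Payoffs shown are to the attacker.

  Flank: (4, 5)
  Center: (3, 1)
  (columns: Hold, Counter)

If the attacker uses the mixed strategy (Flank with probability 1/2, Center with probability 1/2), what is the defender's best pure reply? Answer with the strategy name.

If the defender plays Hold, the attacker's expected payoff is (1/2)·4 + (1/2)·3 = 7/2.
If the defender plays Counter, the attacker's expected payoff is (1/2)·5 + (1/2)·1 = 3.
The defender minimizes the attacker's payoff; the smallest is 3, so the best response is Counter.

Counter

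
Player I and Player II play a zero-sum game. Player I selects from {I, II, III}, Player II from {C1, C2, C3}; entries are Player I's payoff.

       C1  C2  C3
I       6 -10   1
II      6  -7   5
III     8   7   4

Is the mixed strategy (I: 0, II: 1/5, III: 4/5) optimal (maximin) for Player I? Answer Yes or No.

Against C1 this mix gives (1/5)·6 + (4/5)·8 = 38/5.
Against C2 this mix gives (1/5)·(-7) + (4/5)·7 = 21/5.
Against C3 this mix gives (1/5)·5 + (4/5)·4 = 21/5.
All of Player II's active replies (C2, C3) yield 21/5, and no column does worse for Player I. The mix makes Player II indifferent and guarantees 21/5, so it is optimal.

Yes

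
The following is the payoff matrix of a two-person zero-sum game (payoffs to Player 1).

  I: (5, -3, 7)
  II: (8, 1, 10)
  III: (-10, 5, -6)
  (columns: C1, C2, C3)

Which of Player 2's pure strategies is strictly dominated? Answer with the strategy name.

C3

C1 holds Player 1's payoff strictly below C3 in every row: 5 < 7, 8 < 10, -10 < -6.
So C3 is strictly dominated for Player 2.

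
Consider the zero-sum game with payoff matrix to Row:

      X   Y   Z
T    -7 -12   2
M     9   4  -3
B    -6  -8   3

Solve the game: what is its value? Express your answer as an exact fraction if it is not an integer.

Row minima: T → -12, M → -3, B → -8; maximin = -3.
Column maxima: X → 9, Y → 4, Z → 3; minimax = 3.
-3 ≠ 3, so there is no saddle point; optimal play is mixed.
T is strictly dominated by B, so Row never plays it.
X is strictly dominated by Y (it gives Row strictly more in every row), so Column never plays it.
On the remaining 2×2 (M, B vs Y, Z):
Let Row play M with probability p. Expected payoff against Y: 4p + (-8)(1−p) = 12p − 8; against Z: (-3)p + 3(1−p) = −6p + 3.
Setting these equal: 12p − 8 = −6p + 3 ⇒ 18p = 11 ⇒ p = 11/18, and the value is (12)·(11/18) − 8 = -2/3.
For Column: with q = P(Y), equating M's and B's payoffs gives 7q − 3 = −11q + 3 ⇒ q = 1/3.

-2/3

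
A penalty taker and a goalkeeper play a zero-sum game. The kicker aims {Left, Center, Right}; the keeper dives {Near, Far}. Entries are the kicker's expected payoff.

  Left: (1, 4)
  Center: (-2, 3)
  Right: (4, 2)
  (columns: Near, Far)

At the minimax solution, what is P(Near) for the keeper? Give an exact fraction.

2/5

Row minima: Left → 1, Center → -2, Right → 2; maximin = 2.
Column maxima: Near → 4, Far → 4; minimax = 4.
2 ≠ 4, so there is no saddle point; optimal play is mixed.
Center is strictly dominated by Left, so the kicker never plays it.
On the remaining 2×2 (Left, Right vs Near, Far):
Let the kicker play Left with probability p. Expected payoff against Near: 1p + 4(1−p) = −3p + 4; against Far: 4p + 2(1−p) = 2p + 2.
Setting these equal: −3p + 4 = 2p + 2 ⇒ −5p = -2 ⇒ p = 2/5, and the value is (-3)·(2/5) + 4 = 14/5.
For the keeper: with q = P(Near), equating Left's and Right's payoffs gives −3q + 4 = 2q + 2 ⇒ q = 2/5.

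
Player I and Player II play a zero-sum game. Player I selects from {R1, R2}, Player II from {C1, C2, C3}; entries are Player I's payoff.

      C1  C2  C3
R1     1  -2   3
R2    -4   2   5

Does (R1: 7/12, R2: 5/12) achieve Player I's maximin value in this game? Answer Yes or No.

No

Against C1 this mix gives (7/12)·1 + (5/12)·(-4) = -13/12.
Against C2 this mix gives (7/12)·(-2) + (5/12)·2 = -1/3.
Against C3 this mix gives (7/12)·3 + (5/12)·5 = 23/6.
Player II will play C1, holding Player I to -13/12. Shifting weight toward the row that does better against C1 would raise this floor (the equalizing mix achieves -2/3 against both C1 and C2), so the proposed strategy is not optimal.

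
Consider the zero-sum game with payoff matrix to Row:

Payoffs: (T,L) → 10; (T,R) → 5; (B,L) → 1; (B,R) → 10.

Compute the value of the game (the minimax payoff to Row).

95/14

Row minima: T → 5, B → 1; maximin = 5.
Column maxima: L → 10, R → 10; minimax = 10.
5 ≠ 10, so there is no saddle point; optimal play is mixed.
Let Row play T with probability p. Expected payoff against L: 10p + 1(1−p) = 9p + 1; against R: 5p + 10(1−p) = −5p + 10.
Setting these equal: 9p + 1 = −5p + 10 ⇒ 14p = 9 ⇒ p = 9/14, and the value is (9)·(9/14) + 1 = 95/14.
For Column: with q = P(L), equating T's and B's payoffs gives 5q + 5 = −9q + 10 ⇒ q = 5/14.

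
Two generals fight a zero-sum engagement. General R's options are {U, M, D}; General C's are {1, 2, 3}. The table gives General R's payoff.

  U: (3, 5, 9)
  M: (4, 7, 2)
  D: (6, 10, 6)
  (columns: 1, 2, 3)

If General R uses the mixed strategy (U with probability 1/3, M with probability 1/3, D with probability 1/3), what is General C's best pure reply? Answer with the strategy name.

If General C plays 1, General R's expected payoff is (1/3)·3 + (1/3)·4 + (1/3)·6 = 13/3.
If General C plays 2, General R's expected payoff is (1/3)·5 + (1/3)·7 + (1/3)·10 = 22/3.
If General C plays 3, General R's expected payoff is (1/3)·9 + (1/3)·2 + (1/3)·6 = 17/3.
General C minimizes General R's payoff; the smallest is 13/3, so the best response is 1.

1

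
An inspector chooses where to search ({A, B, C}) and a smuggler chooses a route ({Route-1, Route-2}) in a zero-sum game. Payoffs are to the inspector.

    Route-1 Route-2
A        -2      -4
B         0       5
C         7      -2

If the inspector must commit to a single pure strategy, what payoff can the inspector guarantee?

Row minima: A → -4, B → 0, C → -2.
The best of these is 0.

0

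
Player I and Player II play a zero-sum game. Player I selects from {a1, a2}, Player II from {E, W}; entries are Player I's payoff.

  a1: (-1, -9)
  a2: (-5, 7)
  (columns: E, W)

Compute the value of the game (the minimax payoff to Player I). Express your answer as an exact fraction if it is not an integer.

Row minima: a1 → -9, a2 → -5; maximin = -5.
Column maxima: E → -1, W → 7; minimax = -1.
-5 ≠ -1, so there is no saddle point; optimal play is mixed.
Let Player I play a1 with probability p. Expected payoff against E: (-1)p + (-5)(1−p) = 4p − 5; against W: (-9)p + 7(1−p) = −16p + 7.
Setting these equal: 4p − 5 = −16p + 7 ⇒ 20p = 12 ⇒ p = 3/5, and the value is (4)·(3/5) − 5 = -13/5.
For Player II: with q = P(E), equating a1's and a2's payoffs gives 8q − 9 = −12q + 7 ⇒ q = 4/5.

-13/5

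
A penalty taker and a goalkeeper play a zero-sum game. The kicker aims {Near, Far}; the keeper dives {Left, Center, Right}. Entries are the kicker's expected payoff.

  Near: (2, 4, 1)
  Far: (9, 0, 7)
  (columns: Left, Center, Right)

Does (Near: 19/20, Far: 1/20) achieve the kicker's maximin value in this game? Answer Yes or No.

Against Left this mix gives (19/20)·2 + (1/20)·9 = 47/20.
Against Center this mix gives (19/20)·4 + (1/20)·0 = 19/5.
Against Right this mix gives (19/20)·1 + (1/20)·7 = 13/10.
The keeper will play Right, holding the kicker to 13/10. Shifting weight toward the row that does better against Right would raise this floor (the equalizing mix achieves 14/5 against both Right and Center), so the proposed strategy is not optimal.

No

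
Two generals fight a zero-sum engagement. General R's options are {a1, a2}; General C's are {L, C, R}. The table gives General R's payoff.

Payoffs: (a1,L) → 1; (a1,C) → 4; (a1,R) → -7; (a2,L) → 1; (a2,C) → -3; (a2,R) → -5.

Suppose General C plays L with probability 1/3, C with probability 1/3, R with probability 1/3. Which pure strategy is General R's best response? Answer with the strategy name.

Expected payoff of a1: (1/3)·1 + (1/3)·4 + (1/3)·(-7) = -2/3.
Expected payoff of a2: (1/3)·1 + (1/3)·(-3) + (1/3)·(-5) = -7/3.
The largest is -2/3, so General R's best response is a1.

a1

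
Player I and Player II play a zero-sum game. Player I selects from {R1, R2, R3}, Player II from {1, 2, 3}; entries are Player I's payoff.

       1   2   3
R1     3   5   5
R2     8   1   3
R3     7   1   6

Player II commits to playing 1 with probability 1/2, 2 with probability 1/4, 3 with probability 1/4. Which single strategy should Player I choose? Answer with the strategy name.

Expected payoff of R1: (1/2)·3 + (1/4)·5 + (1/4)·5 = 4.
Expected payoff of R2: (1/2)·8 + (1/4)·1 + (1/4)·3 = 5.
Expected payoff of R3: (1/2)·7 + (1/4)·1 + (1/4)·6 = 21/4.
The largest is 21/4, so Player I's best response is R3.

R3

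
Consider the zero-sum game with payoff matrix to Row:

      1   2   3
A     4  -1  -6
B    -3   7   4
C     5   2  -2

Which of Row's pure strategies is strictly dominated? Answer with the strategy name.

C gives a strictly higher payoff than A against every column: 5 > 4, 2 > -1, -2 > -6.
So A is strictly dominated and Row never plays it.

A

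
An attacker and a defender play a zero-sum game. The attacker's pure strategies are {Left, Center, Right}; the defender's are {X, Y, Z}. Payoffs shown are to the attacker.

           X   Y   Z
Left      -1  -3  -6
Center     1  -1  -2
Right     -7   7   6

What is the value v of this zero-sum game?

Row minima: Left → -6, Center → -2, Right → -7; maximin = -2.
Column maxima: X → 1, Y → 7, Z → 6; minimax = 1.
-2 ≠ 1, so there is no saddle point; optimal play is mixed.
Left is strictly dominated by Center, so the attacker never plays it.
Y is strictly dominated by Z (it gives the attacker strictly more in every row), so the defender never plays it.
On the remaining 2×2 (Center, Right vs X, Z):
Let the attacker play Center with probability p. Expected payoff against X: 1p + (-7)(1−p) = 8p − 7; against Z: (-2)p + 6(1−p) = −8p + 6.
Setting these equal: 8p − 7 = −8p + 6 ⇒ 16p = 13 ⇒ p = 13/16, and the value is (8)·(13/16) − 7 = -1/2.
For the defender: with q = P(X), equating Center's and Right's payoffs gives 3q − 2 = −13q + 6 ⇒ q = 1/2.

-1/2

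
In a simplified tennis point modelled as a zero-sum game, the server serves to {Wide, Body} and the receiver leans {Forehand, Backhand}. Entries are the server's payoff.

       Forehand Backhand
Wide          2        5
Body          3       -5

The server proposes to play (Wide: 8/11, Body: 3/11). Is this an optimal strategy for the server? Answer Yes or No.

Against Forehand this mix gives (8/11)·2 + (3/11)·3 = 25/11.
Against Backhand this mix gives (8/11)·5 + (3/11)·(-5) = 25/11.
All of the receiver's active replies (Forehand, Backhand) yield 25/11, and no column does worse for the server. The mix makes the receiver indifferent and guarantees 25/11, so it is optimal.

Yes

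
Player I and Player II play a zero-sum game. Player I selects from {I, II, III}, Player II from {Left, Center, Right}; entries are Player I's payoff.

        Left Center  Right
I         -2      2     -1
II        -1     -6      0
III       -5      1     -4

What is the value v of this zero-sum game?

-14/9

Row minima: I → -2, II → -6, III → -5; maximin = -2.
Column maxima: Left → -1, Center → 2, Right → 0; minimax = -1.
-2 ≠ -1, so there is no saddle point; optimal play is mixed.
III is strictly dominated by I, so Player I never plays it.
Right is strictly dominated by Left (it gives Player I strictly more in every row), so Player II never plays it.
On the remaining 2×2 (I, II vs Left, Center):
Let Player I play I with probability p. Expected payoff against Left: (-2)p + (-1)(1−p) = −p − 1; against Center: 2p + (-6)(1−p) = 8p − 6.
Setting these equal: −p − 1 = 8p − 6 ⇒ −9p = -5 ⇒ p = 5/9, and the value is (-1)·(5/9) − 1 = -14/9.
For Player II: with q = P(Left), equating I's and II's payoffs gives −4q + 2 = 5q − 6 ⇒ q = 8/9.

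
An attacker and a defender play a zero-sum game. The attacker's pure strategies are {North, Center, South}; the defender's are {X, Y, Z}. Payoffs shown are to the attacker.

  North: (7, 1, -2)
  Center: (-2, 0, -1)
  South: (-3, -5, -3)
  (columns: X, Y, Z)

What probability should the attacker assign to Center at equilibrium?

Row minima: North → -2, Center → -2, South → -5; maximin = -2.
Column maxima: X → 7, Y → 1, Z → -1; minimax = -1.
-2 ≠ -1, so there is no saddle point; optimal play is mixed.
South is strictly dominated by North, so the attacker never plays it.
With South eliminated, Y is strictly dominated by Z (it gives the attacker strictly more in every remaining row), so the defender never plays it.
On the remaining 2×2 (North, Center vs X, Z):
Let the attacker play North with probability p. Expected payoff against X: 7p + (-2)(1−p) = 9p − 2; against Z: (-2)p + (-1)(1−p) = −p − 1.
Setting these equal: 9p − 2 = −p − 1 ⇒ 10p = 1 ⇒ p = 1/10, and the value is (9)·(1/10) − 2 = -11/10.
For the defender: with q = P(X), equating North's and Center's payoffs gives 9q − 2 = −q − 1 ⇒ q = 1/10.

9/10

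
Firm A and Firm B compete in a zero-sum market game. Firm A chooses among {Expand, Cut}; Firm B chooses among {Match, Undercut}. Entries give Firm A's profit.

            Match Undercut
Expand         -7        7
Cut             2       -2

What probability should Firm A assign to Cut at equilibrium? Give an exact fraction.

Row minima: Expand → -7, Cut → -2; maximin = -2.
Column maxima: Match → 2, Undercut → 7; minimax = 2.
-2 ≠ 2, so there is no saddle point; optimal play is mixed.
Let Firm A play Expand with probability p. Expected payoff against Match: (-7)p + 2(1−p) = −9p + 2; against Undercut: 7p + (-2)(1−p) = 9p − 2.
Setting these equal: −9p + 2 = 9p − 2 ⇒ −18p = -4 ⇒ p = 2/9, and the value is (-9)·(2/9) + 2 = 0.
For Firm B: with q = P(Match), equating Expand's and Cut's payoffs gives −14q + 7 = 4q − 2 ⇒ q = 1/2.

7/9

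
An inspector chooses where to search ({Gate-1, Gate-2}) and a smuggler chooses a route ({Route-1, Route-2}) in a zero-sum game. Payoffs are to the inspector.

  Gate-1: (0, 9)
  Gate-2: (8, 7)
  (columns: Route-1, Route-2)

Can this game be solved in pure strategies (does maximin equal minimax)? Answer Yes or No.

Row minima: Gate-1 → 0, Gate-2 → 7; maximin = 7.
Column maxima: Route-1 → 8, Route-2 → 9; minimax = 8.
7 ≠ 8, so no pure-strategy equilibrium exists.

No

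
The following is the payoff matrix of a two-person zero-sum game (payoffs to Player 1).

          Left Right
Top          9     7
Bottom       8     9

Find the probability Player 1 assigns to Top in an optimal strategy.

1/3

Row minima: Top → 7, Bottom → 8; maximin = 8.
Column maxima: Left → 9, Right → 9; minimax = 9.
8 ≠ 9, so there is no saddle point; optimal play is mixed.
Let Player 1 play Top with probability p. Expected payoff against Left: 9p + 8(1−p) = p + 8; against Right: 7p + 9(1−p) = −2p + 9.
Setting these equal: p + 8 = −2p + 9 ⇒ 3p = 1 ⇒ p = 1/3, and the value is (1)·(1/3) + 8 = 25/3.
For Player 2: with q = P(Left), equating Top's and Bottom's payoffs gives 2q + 7 = −q + 9 ⇒ q = 2/3.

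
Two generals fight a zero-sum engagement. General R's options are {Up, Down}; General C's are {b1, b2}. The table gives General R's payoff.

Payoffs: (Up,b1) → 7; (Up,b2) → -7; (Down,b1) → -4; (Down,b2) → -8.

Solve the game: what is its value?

Row minima: Up → -7, Down → -8; maximin = -7.
Column maxima: b1 → 7, b2 → -7; minimax = -7.
Since maximin = minimax = -7, there is a saddle point and the value is -7.

-7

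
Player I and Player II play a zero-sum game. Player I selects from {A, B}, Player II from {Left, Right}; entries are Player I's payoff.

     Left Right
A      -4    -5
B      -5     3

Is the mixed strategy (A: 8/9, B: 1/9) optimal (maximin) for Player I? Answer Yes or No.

Against Left this mix gives (8/9)·(-4) + (1/9)·(-5) = -37/9.
Against Right this mix gives (8/9)·(-5) + (1/9)·3 = -37/9.
All of Player II's active replies (Left, Right) yield -37/9, and no column does worse for Player I. The mix makes Player II indifferent and guarantees -37/9, so it is optimal.

Yes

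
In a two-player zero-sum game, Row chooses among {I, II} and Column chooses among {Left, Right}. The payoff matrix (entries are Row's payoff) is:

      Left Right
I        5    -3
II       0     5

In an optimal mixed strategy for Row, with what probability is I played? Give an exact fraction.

Row minima: I → -3, II → 0; maximin = 0.
Column maxima: Left → 5, Right → 5; minimax = 5.
0 ≠ 5, so there is no saddle point; optimal play is mixed.
Let Row play I with probability p. Expected payoff against Left: 5p + 0(1−p) = 5p; against Right: (-3)p + 5(1−p) = −8p + 5.
Setting these equal: 5p = −8p + 5 ⇒ 13p = 5 ⇒ p = 5/13, and the value is (5)·(5/13) = 25/13.
For Column: with q = P(Left), equating I's and II's payoffs gives 8q − 3 = −5q + 5 ⇒ q = 8/13.

5/13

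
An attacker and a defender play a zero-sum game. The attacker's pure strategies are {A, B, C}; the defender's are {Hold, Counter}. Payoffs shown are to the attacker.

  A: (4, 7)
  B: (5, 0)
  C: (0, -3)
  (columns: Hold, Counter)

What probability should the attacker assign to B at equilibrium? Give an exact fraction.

Row minima: A → 4, B → 0, C → -3; maximin = 4.
Column maxima: Hold → 5, Counter → 7; minimax = 5.
4 ≠ 5, so there is no saddle point; optimal play is mixed.
C is strictly dominated by A, so the attacker never plays it.
On the remaining 2×2 (A, B vs Hold, Counter):
Let the attacker play A with probability p. Expected payoff against Hold: 4p + 5(1−p) = −p + 5; against Counter: 7p + 0(1−p) = 7p.
Setting these equal: −p + 5 = 7p ⇒ −8p = -5 ⇒ p = 5/8, and the value is (-1)·(5/8) + 5 = 35/8.
For the defender: with q = P(Hold), equating A's and B's payoffs gives −3q + 7 = 5q ⇒ q = 7/8.

3/8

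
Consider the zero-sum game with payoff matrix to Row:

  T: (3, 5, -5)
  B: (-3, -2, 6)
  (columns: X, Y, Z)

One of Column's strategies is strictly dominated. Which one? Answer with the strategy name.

Y

X holds Row's payoff strictly below Y in every row: 3 < 5, -3 < -2.
So Y is strictly dominated for Column.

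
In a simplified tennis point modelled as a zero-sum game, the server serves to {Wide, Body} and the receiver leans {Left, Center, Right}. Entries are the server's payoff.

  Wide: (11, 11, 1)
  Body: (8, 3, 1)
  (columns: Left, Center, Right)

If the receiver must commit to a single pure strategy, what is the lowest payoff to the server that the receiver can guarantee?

Column maxima: Left → 11, Center → 11, Right → 1.
The smallest of these is 1.

1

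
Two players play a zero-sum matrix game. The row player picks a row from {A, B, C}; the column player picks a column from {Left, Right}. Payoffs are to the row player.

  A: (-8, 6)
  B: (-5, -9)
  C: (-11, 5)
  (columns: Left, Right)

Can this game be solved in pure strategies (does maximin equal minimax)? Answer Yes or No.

No

Row minima: A → -8, B → -9, C → -11; maximin = -8.
Column maxima: Left → -5, Right → 6; minimax = -5.
-8 ≠ -5, so no pure-strategy equilibrium exists.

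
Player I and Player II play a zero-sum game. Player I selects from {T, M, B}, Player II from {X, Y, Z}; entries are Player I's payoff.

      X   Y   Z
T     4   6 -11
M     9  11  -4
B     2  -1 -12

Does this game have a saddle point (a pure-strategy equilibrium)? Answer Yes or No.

Row minima: T → -11, M → -4, B → -12; maximin = -4.
Column maxima: X → 9, Y → 11, Z → -4; minimax = -4.
maximin = minimax = -4, so a saddle point exists.

Yes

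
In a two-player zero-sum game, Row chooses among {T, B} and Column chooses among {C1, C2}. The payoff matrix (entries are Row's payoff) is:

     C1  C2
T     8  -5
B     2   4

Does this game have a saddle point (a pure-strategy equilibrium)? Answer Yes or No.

No

Row minima: T → -5, B → 2; maximin = 2.
Column maxima: C1 → 8, C2 → 4; minimax = 4.
2 ≠ 4, so no pure-strategy equilibrium exists.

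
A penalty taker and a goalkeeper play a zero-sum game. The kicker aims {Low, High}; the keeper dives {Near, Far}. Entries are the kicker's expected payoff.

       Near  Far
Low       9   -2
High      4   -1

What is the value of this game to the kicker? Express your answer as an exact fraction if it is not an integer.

-1

Row minima: Low → -2, High → -1; maximin = -1.
Column maxima: Near → 9, Far → -1; minimax = -1.
Since maximin = minimax = -1, there is a saddle point and the value is -1.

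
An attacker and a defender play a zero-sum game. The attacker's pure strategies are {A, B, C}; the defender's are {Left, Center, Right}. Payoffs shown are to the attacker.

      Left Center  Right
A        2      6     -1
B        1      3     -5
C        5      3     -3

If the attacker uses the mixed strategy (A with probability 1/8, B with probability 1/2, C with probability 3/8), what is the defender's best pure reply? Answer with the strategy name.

Right

If the defender plays Left, the attacker's expected payoff is (1/8)·2 + (1/2)·1 + (3/8)·5 = 21/8.
If the defender plays Center, the attacker's expected payoff is (1/8)·6 + (1/2)·3 + (3/8)·3 = 27/8.
If the defender plays Right, the attacker's expected payoff is (1/8)·(-1) + (1/2)·(-5) + (3/8)·(-3) = -15/4.
The defender minimizes the attacker's payoff; the smallest is -15/4, so the best response is Right.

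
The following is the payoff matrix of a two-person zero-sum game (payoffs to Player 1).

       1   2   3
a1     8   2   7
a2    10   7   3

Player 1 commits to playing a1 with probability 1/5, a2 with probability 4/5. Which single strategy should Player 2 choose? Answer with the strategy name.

If Player 2 plays 1, Player 1's expected payoff is (1/5)·8 + (4/5)·10 = 48/5.
If Player 2 plays 2, Player 1's expected payoff is (1/5)·2 + (4/5)·7 = 6.
If Player 2 plays 3, Player 1's expected payoff is (1/5)·7 + (4/5)·3 = 19/5.
Player 2 minimizes Player 1's payoff; the smallest is 19/5, so the best response is 3.

3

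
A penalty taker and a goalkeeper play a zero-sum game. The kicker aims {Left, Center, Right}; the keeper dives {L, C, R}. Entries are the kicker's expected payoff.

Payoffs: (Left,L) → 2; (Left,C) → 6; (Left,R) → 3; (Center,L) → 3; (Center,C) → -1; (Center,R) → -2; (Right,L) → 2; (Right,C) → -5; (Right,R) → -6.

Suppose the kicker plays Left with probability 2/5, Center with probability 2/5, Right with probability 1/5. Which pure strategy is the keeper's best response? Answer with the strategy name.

R

If the keeper plays L, the kicker's expected payoff is (2/5)·2 + (2/5)·3 + (1/5)·2 = 12/5.
If the keeper plays C, the kicker's expected payoff is (2/5)·6 + (2/5)·(-1) + (1/5)·(-5) = 1.
If the keeper plays R, the kicker's expected payoff is (2/5)·3 + (2/5)·(-2) + (1/5)·(-6) = -4/5.
The keeper minimizes the kicker's payoff; the smallest is -4/5, so the best response is R.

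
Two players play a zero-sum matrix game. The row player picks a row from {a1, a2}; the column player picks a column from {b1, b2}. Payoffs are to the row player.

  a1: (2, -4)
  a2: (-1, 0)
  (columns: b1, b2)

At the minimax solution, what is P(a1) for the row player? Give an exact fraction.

Row minima: a1 → -4, a2 → -1; maximin = -1.
Column maxima: b1 → 2, b2 → 0; minimax = 0.
-1 ≠ 0, so there is no saddle point; optimal play is mixed.
Let the row player play a1 with probability p. Expected payoff against b1: 2p + (-1)(1−p) = 3p − 1; against b2: (-4)p + 0(1−p) = −4p.
Setting these equal: 3p − 1 = −4p ⇒ 7p = 1 ⇒ p = 1/7, and the value is (3)·(1/7) − 1 = -4/7.
For the column player: with q = P(b1), equating a1's and a2's payoffs gives 6q − 4 = −q ⇒ q = 4/7.

1/7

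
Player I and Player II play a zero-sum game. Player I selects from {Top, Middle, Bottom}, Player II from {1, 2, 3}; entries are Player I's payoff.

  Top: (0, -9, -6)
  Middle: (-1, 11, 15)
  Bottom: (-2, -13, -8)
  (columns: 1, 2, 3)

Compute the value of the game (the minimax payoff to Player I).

Row minima: Top → -9, Middle → -1, Bottom → -13; maximin = -1.
Column maxima: 1 → 0, 2 → 11, 3 → 15; minimax = 0.
-1 ≠ 0, so there is no saddle point; optimal play is mixed.
Bottom is strictly dominated by Top, so Player I never plays it.
3 is strictly dominated by 2 (it gives Player I strictly more in every row), so Player II never plays it.
On the remaining 2×2 (Top, Middle vs 1, 2):
Let Player I play Top with probability p. Expected payoff against 1: 0p + (-1)(1−p) = p − 1; against 2: (-9)p + 11(1−p) = −20p + 11.
Setting these equal: p − 1 = −20p + 11 ⇒ 21p = 12 ⇒ p = 4/7, and the value is (1)·(4/7) − 1 = -3/7.
For Player II: with q = P(1), equating Top's and Middle's payoffs gives 9q − 9 = −12q + 11 ⇒ q = 20/21.

-3/7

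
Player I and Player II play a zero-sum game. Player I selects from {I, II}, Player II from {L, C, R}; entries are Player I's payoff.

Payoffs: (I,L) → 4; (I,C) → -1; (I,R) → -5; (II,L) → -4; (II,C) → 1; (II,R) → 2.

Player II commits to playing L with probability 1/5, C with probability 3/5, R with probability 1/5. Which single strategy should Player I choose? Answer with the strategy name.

Expected payoff of I: (1/5)·4 + (3/5)·(-1) + (1/5)·(-5) = -4/5.
Expected payoff of II: (1/5)·(-4) + (3/5)·1 + (1/5)·2 = 1/5.
The largest is 1/5, so Player I's best response is II.

II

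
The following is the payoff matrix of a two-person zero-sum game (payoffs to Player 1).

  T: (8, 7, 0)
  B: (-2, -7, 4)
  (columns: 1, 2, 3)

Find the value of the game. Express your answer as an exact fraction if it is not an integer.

14/9

Row minima: T → 0, B → -7; maximin = 0.
Column maxima: 1 → 8, 2 → 7, 3 → 4; minimax = 4.
0 ≠ 4, so there is no saddle point; optimal play is mixed.
1 is strictly dominated by 2 (it gives Player 1 strictly more in every row), so Player 2 never plays it.
On the remaining 2×2 (T, B vs 2, 3):
Let Player 1 play T with probability p. Expected payoff against 2: 7p + (-7)(1−p) = 14p − 7; against 3: 0p + 4(1−p) = −4p + 4.
Setting these equal: 14p − 7 = −4p + 4 ⇒ 18p = 11 ⇒ p = 11/18, and the value is (14)·(11/18) − 7 = 14/9.
For Player 2: with q = P(2), equating T's and B's payoffs gives 7q = −11q + 4 ⇒ q = 2/9.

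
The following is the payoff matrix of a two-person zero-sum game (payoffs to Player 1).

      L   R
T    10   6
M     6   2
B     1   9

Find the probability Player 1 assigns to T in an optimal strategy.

2/3

Row minima: T → 6, M → 2, B → 1; maximin = 6.
Column maxima: L → 10, R → 9; minimax = 9.
6 ≠ 9, so there is no saddle point; optimal play is mixed.
M is strictly dominated by T, so Player 1 never plays it.
On the remaining 2×2 (T, B vs L, R):
Let Player 1 play T with probability p. Expected payoff against L: 10p + 1(1−p) = 9p + 1; against R: 6p + 9(1−p) = −3p + 9.
Setting these equal: 9p + 1 = −3p + 9 ⇒ 12p = 8 ⇒ p = 2/3, and the value is (9)·(2/3) + 1 = 7.
For Player 2: with q = P(L), equating T's and B's payoffs gives 4q + 6 = −8q + 9 ⇒ q = 1/4.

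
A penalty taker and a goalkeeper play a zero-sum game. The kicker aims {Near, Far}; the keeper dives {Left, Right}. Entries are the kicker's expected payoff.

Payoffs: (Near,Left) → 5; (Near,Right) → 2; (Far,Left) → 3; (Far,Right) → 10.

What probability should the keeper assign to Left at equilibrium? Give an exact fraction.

4/5

Row minima: Near → 2, Far → 3; maximin = 3.
Column maxima: Left → 5, Right → 10; minimax = 5.
3 ≠ 5, so there is no saddle point; optimal play is mixed.
Let the kicker play Near with probability p. Expected payoff against Left: 5p + 3(1−p) = 2p + 3; against Right: 2p + 10(1−p) = −8p + 10.
Setting these equal: 2p + 3 = −8p + 10 ⇒ 10p = 7 ⇒ p = 7/10, and the value is (2)·(7/10) + 3 = 22/5.
For the keeper: with q = P(Left), equating Near's and Far's payoffs gives 3q + 2 = −7q + 10 ⇒ q = 4/5.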